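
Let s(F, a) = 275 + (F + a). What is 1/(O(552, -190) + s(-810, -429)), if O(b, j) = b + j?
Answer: -1/602 ≈ -0.0016611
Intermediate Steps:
s(F, a) = 275 + F + a
1/(O(552, -190) + s(-810, -429)) = 1/((552 - 190) + (275 - 810 - 429)) = 1/(362 - 964) = 1/(-602) = -1/602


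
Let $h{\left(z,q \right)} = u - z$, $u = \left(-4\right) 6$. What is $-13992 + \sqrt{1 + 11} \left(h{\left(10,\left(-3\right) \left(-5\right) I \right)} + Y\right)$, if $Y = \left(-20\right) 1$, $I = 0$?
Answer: $-13992 - 108 \sqrt{3} \approx -14179.0$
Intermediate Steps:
$u = -24$
$Y = -20$
$h{\left(z,q \right)} = -24 - z$
$-13992 + \sqrt{1 + 11} \left(h{\left(10,\left(-3\right) \left(-5\right) I \right)} + Y\right) = -13992 + \sqrt{1 + 11} \left(\left(-24 - 10\right) - 20\right) = -13992 + \sqrt{12} \left(\left(-24 - 10\right) - 20\right) = -13992 + 2 \sqrt{3} \left(-34 - 20\right) = -13992 + 2 \sqrt{3} \left(-54\right) = -13992 - 108 \sqrt{3}$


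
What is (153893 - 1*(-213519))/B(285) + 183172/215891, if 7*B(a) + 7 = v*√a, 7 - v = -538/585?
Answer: 22187539432339213/21951319544999 + 116176501077*√285/101677789 ≈ 20300.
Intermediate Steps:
v = 4633/585 (v = 7 - (-538)/585 = 7 - 1*(-538/585) = 7 + 538/585 = 4633/585 ≈ 7.9197)
B(a) = -1 + 4633*√a/4095 (B(a) = -1 + (4633*√a/585)/7 = -1 + 4633*√a/4095)
(153893 - 1*(-213519))/B(285) + 183172/215891 = (153893 - 1*(-213519))/(-1 + 4633*√285/4095) + 183172/215891 = (153893 + 213519)/(-1 + 4633*√285/4095) + 183172*(1/215891) = 367412/(-1 + 4633*√285/4095) + 183172/215891 = 183172/215891 + 367412/(-1 + 4633*√285/4095)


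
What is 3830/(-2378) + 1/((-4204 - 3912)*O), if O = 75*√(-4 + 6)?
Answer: -1915/1189 - √2/1217400 ≈ -1.6106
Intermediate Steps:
O = 75*√2 ≈ 106.07
3830/(-2378) + 1/((-4204 - 3912)*O) = 3830/(-2378) + 1/((-4204 - 3912)*((75*√2))) = 3830*(-1/2378) + (√2/150)/(-8116) = -1915/1189 - √2/1217400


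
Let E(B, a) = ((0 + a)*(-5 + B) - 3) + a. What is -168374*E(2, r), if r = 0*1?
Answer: 505122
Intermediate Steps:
r = 0
E(B, a) = -3 + a + a*(-5 + B) (E(B, a) = (a*(-5 + B) - 3) + a = (-3 + a*(-5 + B)) + a = -3 + a + a*(-5 + B))
-168374*E(2, r) = -168374*(-3 - 4*0 + 2*0) = -168374*(-3 + 0 + 0) = -168374*(-3) = 505122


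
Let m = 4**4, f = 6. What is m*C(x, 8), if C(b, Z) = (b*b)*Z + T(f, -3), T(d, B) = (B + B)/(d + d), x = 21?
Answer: 903040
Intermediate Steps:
T(d, B) = B/d (T(d, B) = (2*B)/((2*d)) = (2*B)*(1/(2*d)) = B/d)
C(b, Z) = -1/2 + Z*b**2 (C(b, Z) = (b*b)*Z - 3/6 = b**2*Z - 3*1/6 = Z*b**2 - 1/2 = -1/2 + Z*b**2)
m = 256
m*C(x, 8) = 256*(-1/2 + 8*21**2) = 256*(-1/2 + 8*441) = 256*(-1/2 + 3528) = 256*(7055/2) = 903040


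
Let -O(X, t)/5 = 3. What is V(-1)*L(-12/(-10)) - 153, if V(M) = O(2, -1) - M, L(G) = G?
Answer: -849/5 ≈ -169.80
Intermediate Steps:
O(X, t) = -15 (O(X, t) = -5*3 = -15)
V(M) = -15 - M
V(-1)*L(-12/(-10)) - 153 = (-15 - 1*(-1))*(-12/(-10)) - 153 = (-15 + 1)*(-12*(-⅒)) - 153 = -14*6/5 - 153 = -84/5 - 153 = -849/5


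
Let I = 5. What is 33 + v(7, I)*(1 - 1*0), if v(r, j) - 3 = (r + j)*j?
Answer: 96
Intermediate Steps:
v(r, j) = 3 + j*(j + r) (v(r, j) = 3 + (r + j)*j = 3 + (j + r)*j = 3 + j*(j + r))
33 + v(7, I)*(1 - 1*0) = 33 + (3 + 5² + 5*7)*(1 - 1*0) = 33 + (3 + 25 + 35)*(1 + 0) = 33 + 63*1 = 33 + 63 = 96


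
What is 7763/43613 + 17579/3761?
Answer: 795869570/164028493 ≈ 4.8520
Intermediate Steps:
7763/43613 + 17579/3761 = 795869570/164028493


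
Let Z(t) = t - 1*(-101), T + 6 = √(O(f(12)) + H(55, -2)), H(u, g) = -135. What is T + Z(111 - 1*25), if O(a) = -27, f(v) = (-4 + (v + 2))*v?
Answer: 181 + 9*I*√2 ≈ 181.0 + 12.728*I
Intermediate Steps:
f(v) = v*(-2 + v) (f(v) = (-4 + (2 + v))*v = (-2 + v)*v = v*(-2 + v))
T = -6 + 9*I*√2 (T = -6 + √(-27 - 135) = -6 + √(-162) = -6 + 9*I*√2 ≈ -6.0 + 12.728*I)
Z(t) = 101 + t (Z(t) = t + 101 = 101 + t)
T + Z(111 - 1*25) = (-6 + 9*I*√2) + (101 + (111 - 1*25)) = (-6 + 9*I*√2) + (101 + (111 - 25)) = (-6 + 9*I*√2) + (101 + 86) = (-6 + 9*I*√2) + 187 = 181 + 9*I*√2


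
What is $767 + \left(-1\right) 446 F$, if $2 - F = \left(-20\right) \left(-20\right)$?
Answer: $178275$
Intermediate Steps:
$F = -398$ ($F = 2 - \left(-20\right) \left(-20\right) = 2 - 400 = -398$)
$767 + \left(-1\right) 446 F = 767 + \left(-1\right) 446 \left(-398\right) = 767 - -177508 = 767 + 177508 = 178275$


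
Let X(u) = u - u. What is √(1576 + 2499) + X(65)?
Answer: 5*√163 ≈ 63.836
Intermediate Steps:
X(u) = 0
√(1576 + 2499) + X(65) = √(1576 + 2499) + 0 = √4075 + 0 = 5*√163 + 0 = 5*√163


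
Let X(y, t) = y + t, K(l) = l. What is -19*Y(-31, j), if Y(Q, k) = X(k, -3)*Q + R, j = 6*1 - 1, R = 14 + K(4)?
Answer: 836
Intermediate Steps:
X(y, t) = t + y
R = 18 (R = 14 + 4 = 18)
j = 5 (j = 6 - 1 = 5)
Y(Q, k) = 18 + Q*(-3 + k) (Y(Q, k) = (-3 + k)*Q + 18 = Q*(-3 + k) + 18 = 18 + Q*(-3 + k))
-19*Y(-31, j) = -19*(18 - 31*(-3 + 5)) = -19*(18 - 31*2) = -19*(18 - 62) = -19*(-44) = 836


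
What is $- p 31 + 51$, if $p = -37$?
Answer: $1198$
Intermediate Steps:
$- p 31 + 51 = \left(-1\right) \left(-37\right) 31 + 51 = 37 \cdot 31 + 51 = 1147 + 51 = 1198$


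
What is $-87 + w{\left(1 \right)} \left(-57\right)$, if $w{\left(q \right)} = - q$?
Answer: $-30$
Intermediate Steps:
$-87 + w{\left(1 \right)} \left(-57\right) = -87 + \left(-1\right) 1 \left(-57\right) = -87 - -57 = -87 + 57 = -30$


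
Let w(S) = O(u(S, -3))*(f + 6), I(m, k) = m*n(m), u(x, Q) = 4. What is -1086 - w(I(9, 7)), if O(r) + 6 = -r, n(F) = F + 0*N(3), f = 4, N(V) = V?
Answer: -986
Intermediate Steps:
n(F) = F (n(F) = F + 0*3 = F + 0 = F)
O(r) = -6 - r
I(m, k) = m**2 (I(m, k) = m*m = m**2)
w(S) = -100 (w(S) = (-6 - 1*4)*(4 + 6) = (-6 - 4)*10 = -10*10 = -100)
-1086 - w(I(9, 7)) = -1086 - 1*(-100) = -1086 + 100 = -986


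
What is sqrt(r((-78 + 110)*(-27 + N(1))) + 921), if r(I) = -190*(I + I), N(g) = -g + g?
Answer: 11*sqrt(2721) ≈ 573.79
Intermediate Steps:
N(g) = 0
r(I) = -380*I
sqrt(r((-78 + 110)*(-27 + N(1))) + 921) = sqrt(-380*(-78 + 110)*(-27 + 0) + 921) = sqrt(-12160*(-27) + 921) = sqrt(-380*(-864) + 921) = sqrt(328320 + 921) = sqrt(329241) = 11*sqrt(2721)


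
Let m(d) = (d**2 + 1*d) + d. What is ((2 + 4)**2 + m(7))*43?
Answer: 4257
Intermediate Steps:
m(d) = d**2 + 2*d (m(d) = (d**2 + d) + d = (d + d**2) + d = d**2 + 2*d)
((2 + 4)**2 + m(7))*43 = ((2 + 4)**2 + 7*(2 + 7))*43 = (6**2 + 7*9)*43 = (36 + 63)*43 = 99*43 = 4257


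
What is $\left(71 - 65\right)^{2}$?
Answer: $36$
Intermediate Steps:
$\left(71 - 65\right)^{2} = 6^{2} = 36$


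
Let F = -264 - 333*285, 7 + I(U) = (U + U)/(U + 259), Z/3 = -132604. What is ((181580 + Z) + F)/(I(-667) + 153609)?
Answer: -63525804/31335475 ≈ -2.0273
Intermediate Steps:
Z = -397812 (Z = 3*(-132604) = -397812)
I(U) = -7 + 2*U/(259 + U) (I(U) = -7 + (U + U)/(U + 259) = -7 + (2*U)/(259 + U) = -7 + 2*U/(259 + U))
F = -95169 (F = -264 - 94905 = -95169)
((181580 + Z) + F)/(I(-667) + 153609) = ((181580 - 397812) - 95169)/((-1813 - 5*(-667))/(259 - 667) + 153609) = (-216232 - 95169)/((-1813 + 3335)/(-408) + 153609) = -311401/(-1/408*1522 + 153609) = -311401/(-761/204 + 153609) = -311401/31335475/204 = -311401*204/31335475 = -63525804/31335475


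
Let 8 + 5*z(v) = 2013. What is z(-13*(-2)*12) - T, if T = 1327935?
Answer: -1327534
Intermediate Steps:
z(v) = 401 (z(v) = -8/5 + (⅕)*2013 = -8/5 + 2013/5 = 401)
z(-13*(-2)*12) - T = 401 - 1*1327935 = 401 - 1327935 = -1327534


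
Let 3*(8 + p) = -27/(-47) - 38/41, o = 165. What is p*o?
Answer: -2580985/1927 ≈ -1339.4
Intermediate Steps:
p = -46927/5781 (p = -8 + (-27/(-47) - 38/41)/3 = -8 + (-27*(-1/47) - 38*1/41)/3 = -8 + (27/47 - 38/41)/3 = -8 + (1/3)*(-679/1927) = -8 - 679/5781 = -46927/5781 ≈ -8.1174)
p*o = -46927/5781*165 = -2580985/1927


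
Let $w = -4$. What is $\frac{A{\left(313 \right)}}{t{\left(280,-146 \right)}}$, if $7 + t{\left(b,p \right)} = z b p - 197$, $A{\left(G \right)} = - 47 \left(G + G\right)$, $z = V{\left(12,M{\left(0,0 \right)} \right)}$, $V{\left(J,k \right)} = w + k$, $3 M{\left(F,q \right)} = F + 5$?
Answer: $- \frac{44133}{142774} \approx -0.30911$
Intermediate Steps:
$M{\left(F,q \right)} = \frac{5}{3} + \frac{F}{3}$ ($M{\left(F,q \right)} = \frac{F + 5}{3} = \frac{5 + F}{3} = \frac{5}{3} + \frac{F}{3}$)
$V{\left(J,k \right)} = -4 + k$
$z = - \frac{7}{3}$ ($z = -4 + \left(\frac{5}{3} + \frac{1}{3} \cdot 0\right) = -4 + \left(\frac{5}{3} + 0\right) = -4 + \frac{5}{3} = - \frac{7}{3} \approx -2.3333$)
$A{\left(G \right)} = - 94 G$ ($A{\left(G \right)} = - 47 \cdot 2 G = - 94 G$)
$t{\left(b,p \right)} = -204 - \frac{7 b p}{3}$ ($t{\left(b,p \right)} = -7 + \left(- \frac{7 b}{3} p - 197\right) = -7 - \left(197 + \frac{7 b p}{3}\right) = -204 - \frac{7 b p}{3}$)
$\frac{A{\left(313 \right)}}{t{\left(280,-146 \right)}} = \frac{\left(-94\right) 313}{-204 - \frac{1960}{3} \left(-146\right)} = - \frac{29422}{-204 + \frac{286160}{3}} = - \frac{29422}{\frac{285548}{3}} = \left(-29422\right) \frac{3}{285548} = - \frac{44133}{142774}$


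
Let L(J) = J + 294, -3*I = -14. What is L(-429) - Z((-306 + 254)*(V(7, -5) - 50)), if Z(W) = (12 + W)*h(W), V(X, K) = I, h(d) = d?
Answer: -50268991/9 ≈ -5.5854e+6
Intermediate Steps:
I = 14/3 (I = -⅓*(-14) = 14/3 ≈ 4.6667)
L(J) = 294 + J
V(X, K) = 14/3
Z(W) = W*(12 + W) (Z(W) = (12 + W)*W = W*(12 + W))
L(-429) - Z((-306 + 254)*(V(7, -5) - 50)) = (294 - 429) - (-306 + 254)*(14/3 - 50)*(12 + (-306 + 254)*(14/3 - 50)) = -135 - (-52*(-136/3))*(12 - 52*(-136/3)) = -135 - 7072*(12 + 7072/3)/3 = -135 - 7072*7108/(3*3) = -135 - 1*50267776/9 = -135 - 50267776/9 = -50268991/9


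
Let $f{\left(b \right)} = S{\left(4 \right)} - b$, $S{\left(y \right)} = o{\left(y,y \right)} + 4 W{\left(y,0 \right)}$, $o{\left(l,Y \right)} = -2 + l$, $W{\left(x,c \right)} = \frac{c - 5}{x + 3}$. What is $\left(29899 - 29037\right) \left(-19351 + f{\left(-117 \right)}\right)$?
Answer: $- \frac{116063128}{7} \approx -1.658 \cdot 10^{7}$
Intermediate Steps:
$W{\left(x,c \right)} = \frac{-5 + c}{3 + x}$
$S{\left(y \right)} = -2 + y - \frac{20}{3 + y}$ ($S{\left(y \right)} = \left(-2 + y\right) + 4 \frac{-5 + 0}{3 + y} = \left(-2 + y\right) + 4 \frac{1}{3 + y} \left(-5\right) = \left(-2 + y\right) + 4 \left(- \frac{5}{3 + y}\right) = \left(-2 + y\right) - \frac{20}{3 + y} = -2 + y - \frac{20}{3 + y}$)
$f{\left(b \right)} = - \frac{6}{7} - b$ ($f{\left(b \right)} = \frac{-26 + 4 + 4^{2}}{3 + 4} - b = \frac{-26 + 4 + 16}{7} - b = \frac{1}{7} \left(-6\right) - b = - \frac{6}{7} - b$)
$\left(29899 - 29037\right) \left(-19351 + f{\left(-117 \right)}\right) = \left(29899 - 29037\right) \left(-19351 - - \frac{813}{7}\right) = 862 \left(-19351 + \left(- \frac{6}{7} + 117\right)\right) = 862 \left(-19351 + \frac{813}{7}\right) = 862 \left(- \frac{134644}{7}\right) = - \frac{116063128}{7}$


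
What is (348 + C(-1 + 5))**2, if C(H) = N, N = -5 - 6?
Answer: 113569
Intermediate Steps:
N = -11
C(H) = -11
(348 + C(-1 + 5))**2 = (348 - 11)**2 = 337**2 = 113569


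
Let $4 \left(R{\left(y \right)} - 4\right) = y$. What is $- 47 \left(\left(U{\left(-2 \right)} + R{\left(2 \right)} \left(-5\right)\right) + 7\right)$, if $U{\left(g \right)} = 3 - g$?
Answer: $\frac{987}{2} \approx 493.5$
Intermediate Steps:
$R{\left(y \right)} = 4 + \frac{y}{4}$
$- 47 \left(\left(U{\left(-2 \right)} + R{\left(2 \right)} \left(-5\right)\right) + 7\right) = - 47 \left(\left(\left(3 - -2\right) + \left(4 + \frac{1}{4} \cdot 2\right) \left(-5\right)\right) + 7\right) = - 47 \left(\left(\left(3 + 2\right) + \left(4 + \frac{1}{2}\right) \left(-5\right)\right) + 7\right) = - 47 \left(\left(5 + \frac{9}{2} \left(-5\right)\right) + 7\right) = - 47 \left(\left(5 - \frac{45}{2}\right) + 7\right) = - 47 \left(- \frac{35}{2} + 7\right) = \left(-47\right) \left(- \frac{21}{2}\right) = \frac{987}{2}$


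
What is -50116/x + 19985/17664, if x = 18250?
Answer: -260261387/161184000 ≈ -1.6147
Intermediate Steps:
-50116/x + 19985/17664 = -50116/18250 + 19985/17664 = -50116*1/18250 + 19985*(1/17664) = -25058/9125 + 19985/17664 = -260261387/161184000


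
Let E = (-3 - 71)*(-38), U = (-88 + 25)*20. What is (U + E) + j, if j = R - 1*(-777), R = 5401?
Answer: 7730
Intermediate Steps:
j = 6178 (j = 5401 - 1*(-777) = 5401 + 777 = 6178)
U = -1260 (U = -63*20 = -1260)
E = 2812 (E = -74*(-38) = 2812)
(U + E) + j = (-1260 + 2812) + 6178 = 1552 + 6178 = 7730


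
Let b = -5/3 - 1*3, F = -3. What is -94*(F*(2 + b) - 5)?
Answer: -282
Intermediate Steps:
b = -14/3 (b = -5*1/3 - 3 = -5/3 - 3 = -14/3 ≈ -4.6667)
-94*(F*(2 + b) - 5) = -94*(-3*(2 - 14/3) - 5) = -94*(-3*(-8/3) - 5) = -94*(8 - 5) = -94*3 = -282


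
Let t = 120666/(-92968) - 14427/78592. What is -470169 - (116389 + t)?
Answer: -535712410511705/913317632 ≈ -5.8656e+5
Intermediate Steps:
t = -1353078951/913317632 (t = 120666*(-1/92968) - 14427*1/78592 = -60333/46484 - 14427/78592 = -1353078951/913317632 ≈ -1.4815)
-470169 - (116389 + t) = -470169 - (116389 - 1353078951/913317632) = -470169 - 1*106298772791897/913317632 = -470169 - 106298772791897/913317632 = -535712410511705/913317632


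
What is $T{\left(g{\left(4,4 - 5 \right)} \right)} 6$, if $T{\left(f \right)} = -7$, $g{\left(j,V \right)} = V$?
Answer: $-42$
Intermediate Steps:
$T{\left(g{\left(4,4 - 5 \right)} \right)} 6 = \left(-7\right) 6 = -42$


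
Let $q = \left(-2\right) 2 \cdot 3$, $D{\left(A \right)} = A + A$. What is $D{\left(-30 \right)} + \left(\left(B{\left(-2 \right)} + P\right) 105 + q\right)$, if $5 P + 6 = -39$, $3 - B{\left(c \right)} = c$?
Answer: $-492$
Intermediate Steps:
$D{\left(A \right)} = 2 A$
$B{\left(c \right)} = 3 - c$
$q = -12$ ($q = \left(-4\right) 3 = -12$)
$P = -9$ ($P = - \frac{6}{5} + \frac{1}{5} \left(-39\right) = - \frac{6}{5} - \frac{39}{5} = -9$)
$D{\left(-30 \right)} + \left(\left(B{\left(-2 \right)} + P\right) 105 + q\right) = 2 \left(-30\right) + \left(\left(\left(3 - -2\right) - 9\right) 105 - 12\right) = -60 + \left(\left(\left(3 + 2\right) - 9\right) 105 - 12\right) = -60 + \left(\left(5 - 9\right) 105 - 12\right) = -60 - 432 = -492$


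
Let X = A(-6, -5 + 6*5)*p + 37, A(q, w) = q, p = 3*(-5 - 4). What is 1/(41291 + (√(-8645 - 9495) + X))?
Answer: 4149/172143824 - I*√4535/860719120 ≈ 2.4102e-5 - 7.824e-8*I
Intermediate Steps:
p = -27 (p = 3*(-9) = -27)
X = 199 (X = -6*(-27) + 37 = 162 + 37 = 199)
1/(41291 + (√(-8645 - 9495) + X)) = 1/(41291 + (√(-8645 - 9495) + 199)) = 1/(41291 + (√(-18140) + 199)) = 1/(41291 + (2*I*√4535 + 199)) = 1/(41291 + (199 + 2*I*√4535)) = 1/(41490 + 2*I*√4535)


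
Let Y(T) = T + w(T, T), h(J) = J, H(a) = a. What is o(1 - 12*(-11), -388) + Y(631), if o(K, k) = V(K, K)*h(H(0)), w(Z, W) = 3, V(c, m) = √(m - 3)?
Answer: 634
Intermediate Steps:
V(c, m) = √(-3 + m)
Y(T) = 3 + T (Y(T) = T + 3 = 3 + T)
o(K, k) = 0 (o(K, k) = √(-3 + K)*0 = 0)
o(1 - 12*(-11), -388) + Y(631) = 0 + (3 + 631) = 0 + 634 = 634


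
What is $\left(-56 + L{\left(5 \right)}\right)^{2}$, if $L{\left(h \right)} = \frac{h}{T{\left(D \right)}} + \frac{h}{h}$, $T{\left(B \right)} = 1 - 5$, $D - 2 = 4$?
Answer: $\frac{50625}{16} \approx 3164.1$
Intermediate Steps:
$D = 6$ ($D = 2 + 4 = 6$)
$T{\left(B \right)} = -4$ ($T{\left(B \right)} = 1 - 5 = -4$)
$L{\left(h \right)} = 1 - \frac{h}{4}$ ($L{\left(h \right)} = \frac{h}{-4} + \frac{h}{h} = h \left(- \frac{1}{4}\right) + 1 = - \frac{h}{4} + 1 = 1 - \frac{h}{4}$)
$\left(-56 + L{\left(5 \right)}\right)^{2} = \left(-56 + \left(1 - \frac{5}{4}\right)\right)^{2} = \left(-56 - \frac{1}{4}\right)^{2} = \left(- \frac{225}{4}\right)^{2} = \frac{50625}{16}$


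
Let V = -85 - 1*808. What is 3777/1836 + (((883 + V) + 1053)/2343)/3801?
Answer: 19775959/9612548 ≈ 2.0573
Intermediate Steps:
V = -893 (V = -85 - 808 = -893)
3777/1836 + (((883 + V) + 1053)/2343)/3801 = 3777/1836 + (((883 - 893) + 1053)/2343)/3801 = 3777*(1/1836) + ((-10 + 1053)*(1/2343))*(1/3801) = 1259/612 + (1043*(1/2343))*(1/3801) = 1259/612 + (1043/2343)*(1/3801) = 1259/612 + 149/1272249 = 19775959/9612548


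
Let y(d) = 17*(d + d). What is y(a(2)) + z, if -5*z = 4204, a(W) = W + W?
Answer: -3524/5 ≈ -704.80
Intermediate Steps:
a(W) = 2*W
y(d) = 34*d (y(d) = 17*(2*d) = 34*d)
z = -4204/5 (z = -⅕*4204 = -4204/5 ≈ -840.80)
y(a(2)) + z = 34*(2*2) - 4204/5 = 34*4 - 4204/5 = 136 - 4204/5 = -3524/5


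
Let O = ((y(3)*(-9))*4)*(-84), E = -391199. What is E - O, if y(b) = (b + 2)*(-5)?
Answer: -315599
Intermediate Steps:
y(b) = -10 - 5*b (y(b) = (2 + b)*(-5) = -10 - 5*b)
O = -75600 (O = (((-10 - 5*3)*(-9))*4)*(-84) = (((-10 - 15)*(-9))*4)*(-84) = (-25*(-9)*4)*(-84) = (225*4)*(-84) = 900*(-84) = -75600)
E - O = -391199 - 1*(-75600) = -391199 + 75600 = -315599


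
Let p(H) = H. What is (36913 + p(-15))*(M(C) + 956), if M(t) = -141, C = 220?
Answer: 30071870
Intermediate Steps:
(36913 + p(-15))*(M(C) + 956) = (36913 - 15)*(-141 + 956) = 36898*815 = 30071870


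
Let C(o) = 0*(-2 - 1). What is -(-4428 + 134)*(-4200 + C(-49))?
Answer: -18034800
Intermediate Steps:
C(o) = 0 (C(o) = 0*(-3) = 0)
-(-4428 + 134)*(-4200 + C(-49)) = -(-4428 + 134)*(-4200 + 0) = -(-4294)*(-4200) = -1*18034800 = -18034800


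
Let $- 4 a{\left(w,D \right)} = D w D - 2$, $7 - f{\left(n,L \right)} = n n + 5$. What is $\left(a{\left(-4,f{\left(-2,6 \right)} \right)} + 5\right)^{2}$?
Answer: $\frac{361}{4} \approx 90.25$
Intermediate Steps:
$f{\left(n,L \right)} = 2 - n^{2}$ ($f{\left(n,L \right)} = 7 - \left(n n + 5\right) = 7 - \left(n^{2} + 5\right) = 7 - \left(5 + n^{2}\right) = 2 - n^{2}$)
$a{\left(w,D \right)} = \frac{1}{2} - \frac{w D^{2}}{4}$ ($a{\left(w,D \right)} = - \frac{D w D - 2}{4} = - \frac{w D^{2} - 2}{4} = - \frac{-2 + w D^{2}}{4} = \frac{1}{2} - \frac{w D^{2}}{4}$)
$\left(a{\left(-4,f{\left(-2,6 \right)} \right)} + 5\right)^{2} = \left(\left(\frac{1}{2} - - \left(2 - \left(-2\right)^{2}\right)^{2}\right) + 5\right)^{2} = \left(\left(\frac{1}{2} - - \left(2 - 4\right)^{2}\right) + 5\right)^{2} = \left(\left(\frac{1}{2} - - \left(-2\right)^{2}\right) + 5\right)^{2} = \left(\left(\frac{1}{2} - \left(-1\right) 4\right) + 5\right)^{2} = \left(\left(\frac{1}{2} + 4\right) + 5\right)^{2} = \left(\frac{9}{2} + 5\right)^{2} = \left(\frac{19}{2}\right)^{2} = \frac{361}{4}$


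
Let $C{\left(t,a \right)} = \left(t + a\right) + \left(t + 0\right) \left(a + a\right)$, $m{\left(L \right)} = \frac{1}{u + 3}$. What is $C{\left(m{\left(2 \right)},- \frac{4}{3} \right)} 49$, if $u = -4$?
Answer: $\frac{49}{3} \approx 16.333$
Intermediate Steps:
$m{\left(L \right)} = -1$ ($m{\left(L \right)} = \frac{1}{-4 + 3} = \frac{1}{-1} = -1$)
$C{\left(t,a \right)} = a + t + 2 a t$ ($C{\left(t,a \right)} = \left(a + t\right) + t 2 a = \left(a + t\right) + 2 a t = a + t + 2 a t$)
$C{\left(m{\left(2 \right)},- \frac{4}{3} \right)} 49 = \left(- \frac{4}{3} - 1 + 2 \left(- \frac{4}{3}\right) \left(-1\right)\right) 49 = \left(- \frac{4}{3} - 1 + \frac{8}{3}\right) 49 = \frac{1}{3} \cdot 49 = \frac{49}{3}$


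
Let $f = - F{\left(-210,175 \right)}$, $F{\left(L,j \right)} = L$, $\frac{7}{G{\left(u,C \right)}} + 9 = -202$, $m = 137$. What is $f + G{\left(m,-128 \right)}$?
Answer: $\frac{44303}{211} \approx 209.97$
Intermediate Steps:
$G{\left(u,C \right)} = - \frac{7}{211}$ ($G{\left(u,C \right)} = \frac{7}{-9 - 202} = \frac{7}{-211} = 7 \left(- \frac{1}{211}\right) = - \frac{7}{211}$)
$f = 210$ ($f = \left(-1\right) \left(-210\right) = 210$)
$f + G{\left(m,-128 \right)} = 210 - \frac{7}{211} = \frac{44303}{211}$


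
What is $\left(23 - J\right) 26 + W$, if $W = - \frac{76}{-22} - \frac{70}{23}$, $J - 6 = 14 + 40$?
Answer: $- \frac{243282}{253} \approx -961.59$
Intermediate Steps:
$J = 60$ ($J = 6 + \left(14 + 40\right) = 6 + 54 = 60$)
$W = \frac{104}{253}$ ($W = \left(-76\right) \left(- \frac{1}{22}\right) - \frac{70}{23} = \frac{38}{11} - \frac{70}{23} = \frac{104}{253} \approx 0.41107$)
$\left(23 - J\right) 26 + W = \left(23 - 60\right) 26 + \frac{104}{253} = \left(-37\right) 26 + \frac{104}{253} = -962 + \frac{104}{253} = - \frac{243282}{253}$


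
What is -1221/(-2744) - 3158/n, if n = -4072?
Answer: 1704683/1396696 ≈ 1.2205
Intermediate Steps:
-1221/(-2744) - 3158/n = -1221/(-2744) - 3158/(-4072) = -1221*(-1/2744) - 3158*(-1/4072) = 1221/2744 + 1579/2036 = 1704683/1396696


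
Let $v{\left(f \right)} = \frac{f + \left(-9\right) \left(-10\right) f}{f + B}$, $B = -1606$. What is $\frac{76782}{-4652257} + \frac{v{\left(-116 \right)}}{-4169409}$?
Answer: $- \frac{39380181907852}{2385850951351899} \approx -0.016506$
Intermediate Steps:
$v{\left(f \right)} = \frac{91 f}{-1606 + f}$ ($v{\left(f \right)} = \frac{f + \left(-9\right) \left(-10\right) f}{f - 1606} = \frac{f + 90 f}{-1606 + f} = \frac{91 f}{-1606 + f}$)
$\frac{76782}{-4652257} + \frac{v{\left(-116 \right)}}{-4169409} = \frac{76782}{-4652257} + \frac{91 \left(-116\right) \frac{1}{-1606 - 116}}{-4169409} = 76782 \left(- \frac{1}{4652257}\right) + 91 \left(-116\right) \frac{1}{-1722} \left(- \frac{1}{4169409}\right) = - \frac{76782}{4652257} + 91 \left(-116\right) \left(- \frac{1}{1722}\right) \left(- \frac{1}{4169409}\right) = - \frac{76782}{4652257} + \frac{754}{123} \left(- \frac{1}{4169409}\right) = - \frac{76782}{4652257} - \frac{754}{512837307} = - \frac{39380181907852}{2385850951351899}$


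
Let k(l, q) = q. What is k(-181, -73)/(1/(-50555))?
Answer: 3690515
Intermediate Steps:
k(-181, -73)/(1/(-50555)) = -73/(1/(-50555)) = -73/(-1/50555) = -73*(-50555) = 3690515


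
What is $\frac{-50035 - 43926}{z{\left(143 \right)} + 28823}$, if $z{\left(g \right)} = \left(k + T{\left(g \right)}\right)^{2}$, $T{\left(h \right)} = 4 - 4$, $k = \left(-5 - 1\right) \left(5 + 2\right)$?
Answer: $- \frac{93961}{30587} \approx -3.0719$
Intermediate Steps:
$k = -42$ ($k = \left(-6\right) 7 = -42$)
$T{\left(h \right)} = 0$
$z{\left(g \right)} = 1764$ ($z{\left(g \right)} = \left(-42 + 0\right)^{2} = \left(-42\right)^{2} = 1764$)
$\frac{-50035 - 43926}{z{\left(143 \right)} + 28823} = \frac{-50035 - 43926}{1764 + 28823} = - \frac{93961}{30587}$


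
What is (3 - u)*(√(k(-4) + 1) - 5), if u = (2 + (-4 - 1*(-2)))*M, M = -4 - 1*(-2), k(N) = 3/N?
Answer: -27/2 ≈ -13.500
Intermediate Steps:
M = -2 (M = -4 + 2 = -2)
u = 0 (u = (2 + (-4 - 1*(-2)))*(-2) = (2 + (-4 + 2))*(-2) = (2 - 2)*(-2) = 0*(-2) = 0)
(3 - u)*(√(k(-4) + 1) - 5) = (3 - 1*0)*(√(3/(-4) + 1) - 5) = (3 + 0)*(√(3*(-¼) + 1) - 5) = 3*(√(-¾ + 1) - 5) = 3*(√(¼) - 5) = 3*(½ - 5) = 3*(-9/2) = -27/2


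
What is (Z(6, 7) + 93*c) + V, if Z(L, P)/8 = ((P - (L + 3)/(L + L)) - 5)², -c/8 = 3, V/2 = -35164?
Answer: -145095/2 ≈ -72548.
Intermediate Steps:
V = -70328 (V = 2*(-35164) = -70328)
c = -24 (c = -8*3 = -24)
Z(L, P) = 8*(-5 + P - (3 + L)/(2*L))² (Z(L, P) = 8*((P - (L + 3)/(L + L)) - 5)² = 8*((P - (3 + L)/(2*L)) - 5)² = 8*(-5 + P - (3 + L)/(2*L))²)
(Z(6, 7) + 93*c) + V = (2*(3 + 11*6 - 2*6*7)²/6² + 93*(-24)) - 70328 = (2*(1/36)*(3 + 66 - 84)² - 2232) - 70328 = (2*(1/36)*(-15)² - 2232) - 70328 = (2*(1/36)*225 - 2232) - 70328 = (25/2 - 2232) - 70328 = -4439/2 - 70328 = -145095/2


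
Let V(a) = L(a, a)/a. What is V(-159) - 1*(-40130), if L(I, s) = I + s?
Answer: 40132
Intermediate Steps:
V(a) = 2 (V(a) = (a + a)/a = (2*a)/a = 2)
V(-159) - 1*(-40130) = 2 - 1*(-40130) = 2 + 40130 = 40132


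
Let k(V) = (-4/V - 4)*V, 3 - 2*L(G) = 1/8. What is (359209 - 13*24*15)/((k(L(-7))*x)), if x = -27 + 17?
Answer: 709058/195 ≈ 3636.2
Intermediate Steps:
x = -10
L(G) = 23/16 (L(G) = 3/2 - ½/8 = 3/2 - ½*⅛ = 3/2 - 1/16 = 23/16)
k(V) = V*(-4 - 4/V) (k(V) = (-4 - 4/V)*V = V*(-4 - 4/V))
(359209 - 13*24*15)/((k(L(-7))*x)) = (359209 - 13*24*15)/(((-4 - 4*23/16)*(-10))) = (359209 - 312*15)/(((-4 - 23/4)*(-10))) = (359209 - 1*4680)/((-39/4*(-10))) = (359209 - 4680)/(195/2) = 354529*(2/195) = 709058/195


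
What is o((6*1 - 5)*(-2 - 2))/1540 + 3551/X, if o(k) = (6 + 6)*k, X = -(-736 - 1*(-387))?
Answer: 1362947/134365 ≈ 10.144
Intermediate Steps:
X = 349 (X = -(-736 + 387) = -1*(-349) = 349)
o(k) = 12*k
o((6*1 - 5)*(-2 - 2))/1540 + 3551/X = (12*((6*1 - 5)*(-2 - 2)))/1540 + 3551/349 = (12*((6 - 5)*(-4)))*(1/1540) + 3551*(1/349) = (12*(1*(-4)))*(1/1540) + 3551/349 = (12*(-4))*(1/1540) + 3551/349 = -48*1/1540 + 3551/349 = -12/385 + 3551/349 = 1362947/134365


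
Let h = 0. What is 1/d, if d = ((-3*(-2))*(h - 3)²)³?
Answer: 1/157464 ≈ 6.3507e-6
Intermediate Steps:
d = 157464 (d = ((-3*(-2))*(0 - 3)²)³ = (6*(-3)²)³ = (6*9)³ = 54³ = 157464)
1/d = 1/157464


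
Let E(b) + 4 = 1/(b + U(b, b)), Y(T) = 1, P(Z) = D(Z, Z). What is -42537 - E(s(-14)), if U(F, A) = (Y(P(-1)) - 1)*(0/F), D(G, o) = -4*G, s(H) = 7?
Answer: -297732/7 ≈ -42533.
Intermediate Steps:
P(Z) = -4*Z
U(F, A) = 0 (U(F, A) = (1 - 1)*(0/F) = 0*0 = 0)
E(b) = -4 + 1/b (E(b) = -4 + 1/(b + 0) = -4 + 1/b)
-42537 - E(s(-14)) = -42537 - (-4 + 1/7) = -42537 - (-4 + ⅐) = -42537 - 1*(-27/7) = -42537 + 27/7 = -297732/7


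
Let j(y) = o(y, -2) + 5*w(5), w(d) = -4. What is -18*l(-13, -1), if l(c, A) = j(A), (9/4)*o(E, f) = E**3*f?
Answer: 344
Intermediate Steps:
o(E, f) = 4*f*E**3/9 (o(E, f) = 4*(E**3*f)/9 = 4*(f*E**3)/9 = 4*f*E**3/9)
j(y) = -20 - 8*y**3/9 (j(y) = (4/9)*(-2)*y**3 + 5*(-4) = -8*y**3/9 - 20 = -20 - 8*y**3/9)
l(c, A) = -20 - 8*A**3/9
-18*l(-13, -1) = -18*(-20 - 8/9*(-1)**3) = -18*(-20 - 8/9*(-1)) = -18*(-20 + 8/9) = -18*(-172/9) = 344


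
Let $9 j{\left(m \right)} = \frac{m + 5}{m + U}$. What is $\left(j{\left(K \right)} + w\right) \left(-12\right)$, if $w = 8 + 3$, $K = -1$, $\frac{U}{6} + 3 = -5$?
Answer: $- \frac{19388}{147} \approx -131.89$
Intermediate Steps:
$U = -48$ ($U = -18 + 6 \left(-5\right) = -18 - 30 = -48$)
$w = 11$
$j{\left(m \right)} = \frac{5 + m}{9 \left(-48 + m\right)}$ ($j{\left(m \right)} = \frac{\left(m + 5\right) \frac{1}{m - 48}}{9} = \frac{\left(5 + m\right) \frac{1}{-48 + m}}{9} = \frac{\frac{1}{-48 + m} \left(5 + m\right)}{9} = \frac{5 + m}{9 \left(-48 + m\right)}$)
$\left(j{\left(K \right)} + w\right) \left(-12\right) = \left(\frac{5 - 1}{9 \left(-48 - 1\right)} + 11\right) \left(-12\right) = \left(\frac{1}{9} \frac{1}{-49} \cdot 4 + 11\right) \left(-12\right) = \left(\frac{1}{9} \left(- \frac{1}{49}\right) 4 + 11\right) \left(-12\right) = \left(- \frac{4}{441} + 11\right) \left(-12\right) = \frac{4847}{441} \left(-12\right) = - \frac{19388}{147}$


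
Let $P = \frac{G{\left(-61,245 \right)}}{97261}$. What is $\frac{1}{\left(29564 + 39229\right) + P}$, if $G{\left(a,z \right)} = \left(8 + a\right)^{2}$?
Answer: $\frac{97261}{6690878782} \approx 1.4536 \cdot 10^{-5}$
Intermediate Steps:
$P = \frac{2809}{97261}$ ($P = \frac{\left(8 - 61\right)^{2}}{97261} = \left(-53\right)^{2} \cdot \frac{1}{97261} = 2809 \cdot \frac{1}{97261} = \frac{2809}{97261} \approx 0.028881$)
$\frac{1}{\left(29564 + 39229\right) + P} = \frac{1}{\left(29564 + 39229\right) + \frac{2809}{97261}} = \frac{1}{68793 + \frac{2809}{97261}} = \frac{1}{\frac{6690878782}{97261}} = \frac{97261}{6690878782}$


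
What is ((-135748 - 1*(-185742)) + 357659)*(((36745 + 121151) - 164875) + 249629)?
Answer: 98917000450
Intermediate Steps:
((-135748 - 1*(-185742)) + 357659)*(((36745 + 121151) - 164875) + 249629) = ((-135748 + 185742) + 357659)*((157896 - 164875) + 249629) = (49994 + 357659)*(-6979 + 249629) = 407653*242650 = 98917000450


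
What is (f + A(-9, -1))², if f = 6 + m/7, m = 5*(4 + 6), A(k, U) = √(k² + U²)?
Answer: 12482/49 + 184*√82/7 ≈ 492.76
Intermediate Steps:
A(k, U) = √(U² + k²)
m = 50 (m = 5*10 = 50)
f = 92/7 (f = 6 + 50/7 = 92/7 ≈ 13.143)
(f + A(-9, -1))² = (92/7 + √((-1)² + (-9)²))² = (92/7 + √(1 + 81))² = (92/7 + √82)²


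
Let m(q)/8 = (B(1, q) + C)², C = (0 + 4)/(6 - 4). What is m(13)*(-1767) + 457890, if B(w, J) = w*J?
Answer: -2722710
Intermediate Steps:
C = 2 (C = 4/2 = 4*(½) = 2)
B(w, J) = J*w
m(q) = 8*(2 + q)² (m(q) = 8*(q*1 + 2)² = 8*(q + 2)² = 8*(2 + q)²)
m(13)*(-1767) + 457890 = (8*(2 + 13)²)*(-1767) + 457890 = (8*15²)*(-1767) + 457890 = (8*225)*(-1767) + 457890 = 1800*(-1767) + 457890 = -3180600 + 457890 = -2722710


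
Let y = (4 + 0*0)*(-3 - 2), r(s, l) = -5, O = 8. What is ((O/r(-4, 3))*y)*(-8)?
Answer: -256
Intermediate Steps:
y = -20 (y = (4 + 0)*(-5) = 4*(-5) = -20)
((O/r(-4, 3))*y)*(-8) = ((8/(-5))*(-20))*(-8) = ((8*(-⅕))*(-20))*(-8) = -8/5*(-20)*(-8) = 32*(-8) = -256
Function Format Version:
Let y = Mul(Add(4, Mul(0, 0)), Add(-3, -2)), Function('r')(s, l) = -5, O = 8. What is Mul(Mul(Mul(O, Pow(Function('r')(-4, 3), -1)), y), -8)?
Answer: -256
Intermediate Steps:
y = -20 (y = Mul(Add(4, 0), -5) = Mul(4, -5) = -20)
Mul(Mul(Mul(O, Pow(Function('r')(-4, 3), -1)), y), -8) = Mul(Mul(Mul(8, Pow(-5, -1)), -20), -8) = Mul(Mul(Mul(8, Rational(-1, 5)), -20), -8) = Mul(Mul(Rational(-8, 5), -20), -8) = Mul(32, -8) = -256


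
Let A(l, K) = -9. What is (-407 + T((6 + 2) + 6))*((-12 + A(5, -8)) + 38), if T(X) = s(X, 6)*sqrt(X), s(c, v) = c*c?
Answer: -6919 + 3332*sqrt(14) ≈ 5548.2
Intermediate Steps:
s(c, v) = c**2
T(X) = X**(5/2) (T(X) = X**2*sqrt(X) = X**(5/2))
(-407 + T((6 + 2) + 6))*((-12 + A(5, -8)) + 38) = (-407 + ((6 + 2) + 6)**(5/2))*((-12 - 9) + 38) = (-407 + (8 + 6)**(5/2))*(-21 + 38) = (-407 + 14**(5/2))*17 = (-407 + 196*sqrt(14))*17 = -6919 + 3332*sqrt(14)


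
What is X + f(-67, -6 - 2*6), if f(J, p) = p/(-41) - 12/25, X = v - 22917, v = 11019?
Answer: -12195492/1025 ≈ -11898.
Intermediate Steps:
X = -11898 (X = 11019 - 22917 = -11898)
f(J, p) = -12/25 - p/41 (f(J, p) = p*(-1/41) - 12*1/25 = -p/41 - 12/25 = -12/25 - p/41)
X + f(-67, -6 - 2*6) = -11898 + (-12/25 - (-6 - 2*6)/41) = -11898 + (-12/25 - (-6 - 12)/41) = -11898 + (-12/25 - 1/41*(-18)) = -11898 + (-12/25 + 18/41) = -11898 - 42/1025 = -12195492/1025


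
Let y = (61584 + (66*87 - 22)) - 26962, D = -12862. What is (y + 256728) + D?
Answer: 284208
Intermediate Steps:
y = 40342 (y = (61584 + (5742 - 22)) - 26962 = (61584 + 5720) - 26962 = 67304 - 26962 = 40342)
(y + 256728) + D = (40342 + 256728) - 12862 = 297070 - 12862 = 284208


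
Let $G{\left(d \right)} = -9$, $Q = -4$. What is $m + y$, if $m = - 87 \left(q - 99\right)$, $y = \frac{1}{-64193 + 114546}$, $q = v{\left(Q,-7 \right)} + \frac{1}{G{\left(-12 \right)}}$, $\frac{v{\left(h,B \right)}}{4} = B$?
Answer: $\frac{1670511131}{151059} \approx 11059.0$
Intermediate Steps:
$v{\left(h,B \right)} = 4 B$
$q = - \frac{253}{9}$ ($q = 4 \left(-7\right) + \frac{1}{-9} = -28 - \frac{1}{9} = - \frac{253}{9} \approx -28.111$)
$y = \frac{1}{50353} \approx 1.986 \cdot 10^{-5}$
$m = \frac{33176}{3}$ ($m = - 87 \left(- \frac{253}{9} - 99\right) = \left(-87\right) \left(- \frac{1144}{9}\right) = \frac{33176}{3} \approx 11059.0$)
$m + y = \frac{33176}{3} + \frac{1}{50353} = \frac{1670511131}{151059}$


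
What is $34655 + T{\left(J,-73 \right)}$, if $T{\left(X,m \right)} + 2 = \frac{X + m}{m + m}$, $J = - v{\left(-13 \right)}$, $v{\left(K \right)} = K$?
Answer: $\frac{2529699}{73} \approx 34653.0$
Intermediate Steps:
$J = 13$ ($J = \left(-1\right) \left(-13\right) = 13$)
$T{\left(X,m \right)} = -2 + \frac{X + m}{2 m}$ ($T{\left(X,m \right)} = -2 + \frac{X + m}{m + m} = -2 + \frac{X + m}{2 m}$)
$34655 + T{\left(J,-73 \right)} = 34655 + \frac{13 - -219}{2 \left(-73\right)} = 34655 + \frac{1}{2} \left(- \frac{1}{73}\right) \left(13 + 219\right) = 34655 + \frac{1}{2} \left(- \frac{1}{73}\right) 232 = 34655 - \frac{116}{73} = \frac{2529699}{73}$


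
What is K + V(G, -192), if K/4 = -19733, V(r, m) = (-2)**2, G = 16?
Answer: -78928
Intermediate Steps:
V(r, m) = 4
K = -78932 (K = 4*(-19733) = -78932)
K + V(G, -192) = -78932 + 4 = -78928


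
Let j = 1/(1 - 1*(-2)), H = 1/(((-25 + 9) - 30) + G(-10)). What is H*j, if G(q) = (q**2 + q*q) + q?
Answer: 1/432 ≈ 0.0023148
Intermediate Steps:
G(q) = q + 2*q**2 (G(q) = (q**2 + q**2) + q = 2*q**2 + q = q + 2*q**2)
H = 1/144 (H = 1/(((-25 + 9) - 30) - 10*(1 + 2*(-10))) = 1/((-16 - 30) - 10*(1 - 20)) = 1/(-46 - 10*(-19)) = 1/(-46 + 190) = 1/144 ≈ 0.0069444)
j = 1/3 (j = 1/(1 + 2) = 1/3 ≈ 0.33333)
H*j = (1/144)*(1/3) = 1/432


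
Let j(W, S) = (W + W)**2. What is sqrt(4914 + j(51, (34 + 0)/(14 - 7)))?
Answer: 3*sqrt(1702) ≈ 123.77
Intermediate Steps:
j(W, S) = 4*W**2 (j(W, S) = (2*W)**2 = 4*W**2)
sqrt(4914 + j(51, (34 + 0)/(14 - 7))) = sqrt(4914 + 4*51**2) = sqrt(4914 + 4*2601) = sqrt(4914 + 10404) = sqrt(15318) = 3*sqrt(1702)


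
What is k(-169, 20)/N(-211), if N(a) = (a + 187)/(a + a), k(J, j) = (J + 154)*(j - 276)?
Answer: 67520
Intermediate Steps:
k(J, j) = (-276 + j)*(154 + J) (k(J, j) = (154 + J)*(-276 + j) = (-276 + j)*(154 + J))
N(a) = (187 + a)/(2*a) (N(a) = (187 + a)/((2*a)) = (187 + a)*(1/(2*a)) = (187 + a)/(2*a))
k(-169, 20)/N(-211) = (-42504 - 276*(-169) + 154*20 - 169*20)/(((½)*(187 - 211)/(-211))) = (-42504 + 46644 + 3080 - 3380)/(((½)*(-1/211)*(-24))) = 3840/(12/211) = 3840*(211/12) = 67520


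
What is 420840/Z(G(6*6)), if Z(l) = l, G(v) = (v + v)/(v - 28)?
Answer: 46760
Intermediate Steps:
G(v) = 2*v/(-28 + v) (G(v) = (2*v)/(-28 + v) = 2*v/(-28 + v))
420840/Z(G(6*6)) = 420840/((2*(6*6)/(-28 + 6*6))) = 420840/((2*36/(-28 + 36))) = 420840/((2*36/8)) = 420840/((2*36*(⅛))) = 420840/9 = 420840*(⅑) = 46760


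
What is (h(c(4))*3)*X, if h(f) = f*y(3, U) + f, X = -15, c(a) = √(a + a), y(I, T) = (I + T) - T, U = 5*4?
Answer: -360*√2 ≈ -509.12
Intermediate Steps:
U = 20
y(I, T) = I
c(a) = √2*√a (c(a) = √(2*a) = √2*√a)
h(f) = 4*f (h(f) = f*3 + f = 3*f + f = 4*f)
(h(c(4))*3)*X = ((4*(√2*√4))*3)*(-15) = ((4*(√2*2))*3)*(-15) = ((4*(2*√2))*3)*(-15) = ((8*√2)*3)*(-15) = (24*√2)*(-15) = -360*√2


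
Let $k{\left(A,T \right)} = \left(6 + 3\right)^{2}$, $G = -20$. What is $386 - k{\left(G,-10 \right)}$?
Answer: $305$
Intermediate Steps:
$k{\left(A,T \right)} = 81$ ($k{\left(A,T \right)} = 9^{2} = 81$)
$386 - k{\left(G,-10 \right)} = 386 - 81 = 305$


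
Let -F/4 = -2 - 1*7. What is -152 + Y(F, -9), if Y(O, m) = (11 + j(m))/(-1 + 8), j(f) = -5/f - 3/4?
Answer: -37915/252 ≈ -150.46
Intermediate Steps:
j(f) = -¾ - 5/f (j(f) = -5/f - 3*¼ = -5/f - ¾ = -¾ - 5/f)
F = 36 (F = -4*(-2 - 1*7) = -4*(-2 - 7) = -4*(-9) = 36)
Y(O, m) = 41/28 - 5/(7*m) (Y(O, m) = (11 + (-¾ - 5/m))/(-1 + 8) = (41/4 - 5/m)/7 = (41/4 - 5/m)*(⅐) = 41/28 - 5/(7*m))
-152 + Y(F, -9) = -152 + (1/28)*(-20 + 41*(-9))/(-9) = -152 + (1/28)*(-⅑)*(-20 - 369) = -152 + (1/28)*(-⅑)*(-389) = -152 + 389/252 = -37915/252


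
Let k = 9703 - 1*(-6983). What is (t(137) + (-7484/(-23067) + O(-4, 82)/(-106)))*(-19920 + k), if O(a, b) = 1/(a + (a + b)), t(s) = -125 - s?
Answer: 2320000851203/2741478 ≈ 8.4626e+5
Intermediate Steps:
O(a, b) = 1/(b + 2*a)
k = 16686 (k = 9703 + 6983 = 16686)
(t(137) + (-7484/(-23067) + O(-4, 82)/(-106)))*(-19920 + k) = ((-125 - 1*137) + (-7484/(-23067) + 1/((82 + 2*(-4))*(-106))))*(-19920 + 16686) = ((-125 - 137) + (-7484*(-1/23067) - 1/106/(82 - 8)))*(-3234) = (-262 + (7484/23067 - 1/106/74))*(-3234) = (-262 + (7484/23067 + (1/74)*(-1/106)))*(-3234) = (-262 + (7484/23067 - 1/7844))*(-3234) = (-262 + 58681429/180937548)*(-3234) = -47346956147/180937548*(-3234) = 2320000851203/2741478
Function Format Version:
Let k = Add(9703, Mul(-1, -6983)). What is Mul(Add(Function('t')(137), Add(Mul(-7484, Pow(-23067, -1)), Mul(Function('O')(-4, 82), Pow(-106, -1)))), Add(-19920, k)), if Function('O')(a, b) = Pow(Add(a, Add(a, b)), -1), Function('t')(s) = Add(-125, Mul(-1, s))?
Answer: Rational(2320000851203, 2741478) ≈ 8.4626e+5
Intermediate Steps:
Function('O')(a, b) = Pow(Add(b, Mul(2, a)), -1)
k = 16686 (k = Add(9703, 6983) = 16686)
Mul(Add(Function('t')(137), Add(Mul(-7484, Pow(-23067, -1)), Mul(Function('O')(-4, 82), Pow(-106, -1)))), Add(-19920, k)) = Mul(Add(Add(-125, Mul(-1, 137)), Add(Mul(-7484, Pow(-23067, -1)), Mul(Pow(Add(82, Mul(2, -4)), -1), Pow(-106, -1)))), Add(-19920, 16686)) = Mul(Add(Add(-125, -137), Add(Mul(-7484, Rational(-1, 23067)), Mul(Pow(Add(82, -8), -1), Rational(-1, 106)))), -3234) = Mul(Add(-262, Add(Rational(7484, 23067), Mul(Pow(74, -1), Rational(-1, 106)))), -3234) = Mul(Add(-262, Add(Rational(7484, 23067), Mul(Rational(1, 74), Rational(-1, 106)))), -3234) = Mul(Add(-262, Add(Rational(7484, 23067), Rational(-1, 7844))), -3234) = Mul(Add(-262, Rational(58681429, 180937548)), -3234) = Mul(Rational(-47346956147, 180937548), -3234) = Rational(2320000851203, 2741478)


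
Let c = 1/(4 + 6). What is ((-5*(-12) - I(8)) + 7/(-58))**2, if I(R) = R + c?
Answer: 56370064/21025 ≈ 2681.1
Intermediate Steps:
c = 1/10 ≈ 0.10000
I(R) = 1/10 + R (I(R) = R + 1/10 = 1/10 + R)
((-5*(-12) - I(8)) + 7/(-58))**2 = ((-5*(-12) - (1/10 + 8)) + 7/(-58))**2 = ((60 - 1*81/10) + 7*(-1/58))**2 = ((60 - 81/10) - 7/58)**2 = (519/10 - 7/58)**2 = (7508/145)**2 = 56370064/21025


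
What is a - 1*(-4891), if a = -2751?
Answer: 2140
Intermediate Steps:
a - 1*(-4891) = -2751 - 1*(-4891) = -2751 + 4891 = 2140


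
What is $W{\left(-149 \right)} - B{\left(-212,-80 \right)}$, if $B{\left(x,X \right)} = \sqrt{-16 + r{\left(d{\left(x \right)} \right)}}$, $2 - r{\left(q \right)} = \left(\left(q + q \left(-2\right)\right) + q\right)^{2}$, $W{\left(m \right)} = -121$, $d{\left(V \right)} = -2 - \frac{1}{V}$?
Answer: $-121 - i \sqrt{14} \approx -121.0 - 3.7417 i$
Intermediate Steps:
$r{\left(q \right)} = 2$ ($r{\left(q \right)} = 2 - \left(\left(q + q \left(-2\right)\right) + q\right)^{2} = 2 - \left(\left(q - 2 q\right) + q\right)^{2} = 2 - \left(- q + q\right)^{2} = 2 - 0^{2} = 2 - 0 = 2 + 0 = 2$)
$B{\left(x,X \right)} = i \sqrt{14}$ ($B{\left(x,X \right)} = \sqrt{-16 + 2} = \sqrt{-14} = i \sqrt{14}$)
$W{\left(-149 \right)} - B{\left(-212,-80 \right)} = -121 - i \sqrt{14}$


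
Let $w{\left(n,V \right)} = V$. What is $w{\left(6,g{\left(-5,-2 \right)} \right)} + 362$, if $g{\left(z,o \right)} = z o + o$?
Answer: $370$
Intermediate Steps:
$g{\left(z,o \right)} = o + o z$ ($g{\left(z,o \right)} = o z + o = o + o z$)
$w{\left(6,g{\left(-5,-2 \right)} \right)} + 362 = - 2 \left(1 - 5\right) + 362 = \left(-2\right) \left(-4\right) + 362 = 8 + 362 = 370$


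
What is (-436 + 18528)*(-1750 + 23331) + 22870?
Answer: 390466322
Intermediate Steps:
(-436 + 18528)*(-1750 + 23331) + 22870 = 18092*21581 + 22870 = 390443452 + 22870 = 390466322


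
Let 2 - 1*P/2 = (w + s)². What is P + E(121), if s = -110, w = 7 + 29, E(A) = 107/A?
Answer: -1324601/121 ≈ -10947.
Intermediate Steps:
w = 36
P = -10948 (P = 4 - 2*(36 - 110)² = 4 - 2*(-74)² = 4 - 2*5476 = 4 - 10952 = -10948)
P + E(121) = -10948 + 107/121 = -1324601/121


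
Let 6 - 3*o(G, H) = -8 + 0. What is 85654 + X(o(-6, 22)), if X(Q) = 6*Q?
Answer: 85682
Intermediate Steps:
o(G, H) = 14/3 (o(G, H) = 2 - (-8 + 0)/3 = 2 - ⅓*(-8) = 2 + 8/3 = 14/3)
85654 + X(o(-6, 22)) = 85654 + 6*(14/3) = 85654 + 28 = 85682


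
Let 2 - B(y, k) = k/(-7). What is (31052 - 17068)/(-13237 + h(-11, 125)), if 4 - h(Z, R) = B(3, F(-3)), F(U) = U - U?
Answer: -13984/13235 ≈ -1.0566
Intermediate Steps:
F(U) = 0
B(y, k) = 2 + k/7 (B(y, k) = 2 - k/(-7) = 2 - k*(-1)/7 = 2 - (-1)*k/7 = 2 + k/7)
h(Z, R) = 2 (h(Z, R) = 4 - (2 + (1/7)*0) = 4 - (2 + 0) = 4 - 1*2 = 4 - 2 = 2)
(31052 - 17068)/(-13237 + h(-11, 125)) = (31052 - 17068)/(-13237 + 2) = 13984/(-13235) = 13984*(-1/13235) = -13984/13235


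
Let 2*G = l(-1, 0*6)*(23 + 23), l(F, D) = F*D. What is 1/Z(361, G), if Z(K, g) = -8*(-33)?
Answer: 1/264 ≈ 0.0037879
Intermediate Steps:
l(F, D) = D*F
G = 0 (G = (((0*6)*(-1))*(23 + 23))/2 = ((0*(-1))*46)/2 = (0*46)/2 = (½)*0 = 0)
Z(K, g) = 264
1/Z(361, G) = 1/264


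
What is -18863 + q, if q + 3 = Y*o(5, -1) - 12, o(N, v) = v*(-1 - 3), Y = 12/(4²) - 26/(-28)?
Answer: -132099/7 ≈ -18871.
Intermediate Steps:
Y = 47/28 (Y = 12/16 - 26*(-1/28) = 12*(1/16) + 13/14 = ¾ + 13/14 = 47/28 ≈ 1.6786)
o(N, v) = -4*v (o(N, v) = v*(-4) = -4*v)
q = -58/7 (q = -3 + (47*(-4*(-1))/28 - 12) = -3 + ((47/28)*4 - 12) = -3 + (47/7 - 12) = -3 - 37/7 = -58/7 ≈ -8.2857)
-18863 + q = -18863 - 58/7 = -132099/7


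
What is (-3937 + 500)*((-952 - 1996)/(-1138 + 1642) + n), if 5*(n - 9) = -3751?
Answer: 231084731/90 ≈ 2.5676e+6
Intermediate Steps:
n = -3706/5 (n = 9 + (⅕)*(-3751) = 9 - 3751/5 = -3706/5 ≈ -741.20)
(-3937 + 500)*((-952 - 1996)/(-1138 + 1642) + n) = (-3937 + 500)*((-952 - 1996)/(-1138 + 1642) - 3706/5) = -3437*(-2948/504 - 3706/5) = -3437*(-2948*1/504 - 3706/5) = -3437*(-737/126 - 3706/5) = -3437*(-470641/630) = 231084731/90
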